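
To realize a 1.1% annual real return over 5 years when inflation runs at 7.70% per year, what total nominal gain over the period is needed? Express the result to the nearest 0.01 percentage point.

Required annual nominal rate: (1+1.1%)(1+7.70%) − 1 = 8.8847%.
Cumulative over 5 years: (1 + 0.088847)^5 − 1 ≈ 0.53050.

53.05%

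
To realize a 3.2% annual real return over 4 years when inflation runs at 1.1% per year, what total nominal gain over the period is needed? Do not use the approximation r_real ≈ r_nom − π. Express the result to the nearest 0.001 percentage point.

18.501%

Required annual nominal rate: (1+3.2%)(1+1.1%) − 1 = 4.3352%.
Cumulative over 4 years: (1 + 0.043352)^4 − 1 ≈ 0.18501.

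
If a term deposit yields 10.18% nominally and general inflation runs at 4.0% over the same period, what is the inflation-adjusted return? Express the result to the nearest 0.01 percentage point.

5.94%

Real return via the Fisher equation: (1 + 10.18%)/(1 + 4.0%) − 1 = 1.1018/1.040 − 1 ≈ 0.05942.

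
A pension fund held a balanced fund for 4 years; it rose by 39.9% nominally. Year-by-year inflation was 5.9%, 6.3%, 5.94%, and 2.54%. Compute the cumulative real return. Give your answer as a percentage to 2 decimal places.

14.40%

Cumulative inflation factor: 1.059 × 1.063 × 1.0594 × 1.0254 ≈ 1.22288.
Nominal growth factor: 1.39900. Real growth factor = 1.39900 / 1.22288 ≈ 1.14402.
Total real return ≈ 14.4024%.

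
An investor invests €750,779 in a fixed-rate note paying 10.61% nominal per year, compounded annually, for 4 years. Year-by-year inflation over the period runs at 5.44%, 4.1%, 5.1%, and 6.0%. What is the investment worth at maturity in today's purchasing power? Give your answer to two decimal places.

€919,020.03

Nominal value at maturity: €750,779 × (1 + 10.61%)^4 ≈ €1,123,801.70.
Price-level factor over 4 years: 1.0544 × 1.041 × 1.051 × 1.060 ≈ 1.2228261234.
The maturity value deflated by that factor is the answer in today's purchasing power.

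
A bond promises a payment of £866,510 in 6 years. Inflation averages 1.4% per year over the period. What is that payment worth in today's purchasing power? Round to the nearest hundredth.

Price-level factor over 6 years: (1 + 1.4%)^6 ≈ 1.0869954595.
Purchasing power today: £866,510 divided by that factor.

£797,160.64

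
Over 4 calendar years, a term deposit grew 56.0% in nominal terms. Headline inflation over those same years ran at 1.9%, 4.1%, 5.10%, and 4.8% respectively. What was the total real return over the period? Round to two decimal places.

33.52%

Cumulative inflation factor: 1.019 × 1.041 × 1.0510 × 1.048 ≈ 1.16839.
Nominal growth factor: 1.56000. Real growth factor = 1.56000 / 1.16839 ≈ 1.33517.
Total real return ≈ 33.5167%.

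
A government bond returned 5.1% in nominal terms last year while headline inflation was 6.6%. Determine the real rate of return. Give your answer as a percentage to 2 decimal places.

Real return via the Fisher equation: (1 + 5.1%)/(1 + 6.6%) − 1 = 1.051/1.066 − 1 ≈ -0.01407.

-1.41%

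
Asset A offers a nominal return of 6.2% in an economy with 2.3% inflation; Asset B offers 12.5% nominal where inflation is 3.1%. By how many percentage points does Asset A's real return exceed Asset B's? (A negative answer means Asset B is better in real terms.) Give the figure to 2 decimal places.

Asset A real return: 1.062/1.023 − 1 = 3.812%.
Asset B real return: 1.125/1.031 − 1 = 9.117%.
Difference: 3.812 − 9.117 = -5.305 pp.

-5.31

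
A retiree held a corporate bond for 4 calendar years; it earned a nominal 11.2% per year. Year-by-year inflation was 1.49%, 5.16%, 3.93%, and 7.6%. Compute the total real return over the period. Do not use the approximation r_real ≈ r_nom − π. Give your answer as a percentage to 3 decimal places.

28.113%

Cumulative inflation factor: 1.0149 × 1.0516 × 1.0393 × 1.076 ≈ 1.19351.
Nominal growth factor: 1.52904. Real growth factor = 1.52904 / 1.19351 ≈ 1.28113.
Total real return ≈ 28.1127%.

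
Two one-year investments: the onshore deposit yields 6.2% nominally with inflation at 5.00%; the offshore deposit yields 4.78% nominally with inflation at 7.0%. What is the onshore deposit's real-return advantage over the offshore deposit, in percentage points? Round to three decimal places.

The onshore deposit real return: 1.062/1.0500 − 1 = 1.1429%.
The offshore deposit real return: 1.0478/1.070 − 1 = -2.0748%.
Difference: 1.1429 − (-2.0748) = 3.2177 pp.

3.218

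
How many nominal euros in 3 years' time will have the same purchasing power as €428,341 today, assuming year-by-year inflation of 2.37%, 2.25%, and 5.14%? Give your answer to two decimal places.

Cumulative price-level factor: 1.0237 × 1.0225 × 1.0514 ≈ 1.1005353391.
Multiplying €428,341 by the price-level factor gives the future nominal sum.

€471,404.41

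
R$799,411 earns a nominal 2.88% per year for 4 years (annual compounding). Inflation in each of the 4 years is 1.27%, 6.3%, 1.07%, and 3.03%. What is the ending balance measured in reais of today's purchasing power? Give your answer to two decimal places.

Nominal value at maturity: R$799,411 × (1 + 2.88%)^4 ≈ R$895,558.46.
Price-level factor over 4 years: 1.0127 × 1.063 × 1.0107 × 1.0303 ≈ 1.1209856162.
The maturity value deflated by that factor is the answer in today's purchasing power.

R$798,902.72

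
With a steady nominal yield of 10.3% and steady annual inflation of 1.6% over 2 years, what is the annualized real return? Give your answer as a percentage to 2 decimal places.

8.56%

With constant rates the annual real return is the same each year: (1+10.3%)/(1+1.6%) − 1 = 0.08563.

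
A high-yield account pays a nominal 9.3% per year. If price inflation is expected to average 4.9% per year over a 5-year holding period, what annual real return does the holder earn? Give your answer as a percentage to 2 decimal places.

4.19%

With constant rates the annual real return is the same each year: (1+9.3%)/(1+4.9%) − 1 = 0.04194.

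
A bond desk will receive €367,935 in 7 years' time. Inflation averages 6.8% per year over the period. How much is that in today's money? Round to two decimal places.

Price-level factor over 7 years: (1 + 6.8%)^7 ≈ 1.5848886996.
Purchasing power today: €367,935 divided by that factor.

€232,151.95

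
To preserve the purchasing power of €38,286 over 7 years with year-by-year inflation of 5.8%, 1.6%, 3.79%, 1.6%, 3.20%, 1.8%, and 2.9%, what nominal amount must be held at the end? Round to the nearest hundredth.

Cumulative price-level factor: 1.058 × 1.016 × 1.0379 × 1.016 × 1.0320 × 1.018 × 1.029 ≈ 1.2253818562.
The nominal amount required is €38,286 scaled up by that factor.

€46,914.97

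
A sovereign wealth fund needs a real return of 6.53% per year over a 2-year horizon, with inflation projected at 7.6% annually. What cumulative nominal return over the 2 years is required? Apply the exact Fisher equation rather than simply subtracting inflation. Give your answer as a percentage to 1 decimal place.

31.4%

Required annual nominal rate: (1+6.53%)(1+7.6%) − 1 = 14.62628%.
Cumulative over 2 years: (1 + 0.1462628)^2 − 1 ≈ 0.31392.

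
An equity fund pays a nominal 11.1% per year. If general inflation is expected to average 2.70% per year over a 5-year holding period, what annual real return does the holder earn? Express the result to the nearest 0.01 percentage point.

8.18%

With constant rates the annual real return is the same each year: (1+11.1%)/(1+2.70%) − 1 = 0.08179.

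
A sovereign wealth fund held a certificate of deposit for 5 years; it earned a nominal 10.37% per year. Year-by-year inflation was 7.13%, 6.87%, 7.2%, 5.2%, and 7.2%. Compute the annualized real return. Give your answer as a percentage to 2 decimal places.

3.42%

Cumulative inflation factor: 1.0713 × 1.0687 × 1.072 × 1.052 × 1.072 ≈ 1.38412.
Nominal growth factor: 1.63778. Real growth factor = 1.63778 / 1.38412 ≈ 1.18327.
Annualized: 1.18327^(1/5) − 1 ≈ 0.03423.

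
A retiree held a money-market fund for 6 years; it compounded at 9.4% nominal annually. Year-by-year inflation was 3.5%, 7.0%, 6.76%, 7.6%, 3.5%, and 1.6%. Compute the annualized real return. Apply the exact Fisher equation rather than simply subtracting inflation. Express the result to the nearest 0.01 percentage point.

Cumulative inflation factor: 1.035 × 1.070 × 1.0676 × 1.076 × 1.035 × 1.016 ≈ 1.33776.
Nominal growth factor: 1.71437. Real growth factor = 1.71437 / 1.33776 ≈ 1.28152.
Annualized: 1.28152^(1/6) − 1 ≈ 0.04221.

4.22%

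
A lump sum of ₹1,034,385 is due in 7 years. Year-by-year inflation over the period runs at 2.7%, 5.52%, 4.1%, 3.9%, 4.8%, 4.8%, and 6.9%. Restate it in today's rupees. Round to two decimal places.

₹751,640.96

Price-level factor over 7 years: 1.027 × 1.0552 × 1.041 × 1.039 × 1.048 × 1.048 × 1.069 ≈ 1.3761690099.
Purchasing power today: ₹1,034,385 divided by that factor.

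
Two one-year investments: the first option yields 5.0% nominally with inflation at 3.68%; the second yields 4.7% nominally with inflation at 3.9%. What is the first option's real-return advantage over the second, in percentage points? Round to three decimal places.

The first option real return: 1.050/1.0368 − 1 = 1.2731%.
The second real return: 1.047/1.039 − 1 = 0.7700%.
Difference: 1.2731 − 0.7700 = 0.5031 pp.

0.503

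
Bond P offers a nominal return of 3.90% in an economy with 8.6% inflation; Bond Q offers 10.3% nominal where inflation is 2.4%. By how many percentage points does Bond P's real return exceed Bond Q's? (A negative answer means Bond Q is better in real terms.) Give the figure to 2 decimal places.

Bond P real return: 1.0390/1.086 − 1 = -4.328%.
Bond Q real return: 1.103/1.024 − 1 = 7.715%.
Difference: -4.328 − 7.715 = -12.043 pp.

-12.04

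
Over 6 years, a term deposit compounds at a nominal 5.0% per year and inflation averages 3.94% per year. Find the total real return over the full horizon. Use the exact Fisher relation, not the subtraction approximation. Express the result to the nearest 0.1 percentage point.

The annual real rate is (1+5.0%)/(1+3.94%) − 1 = 1.0198%.
Compounded over 6 years: (1 + 0.010198)^6 − 1 ≈ 0.06277.

6.3%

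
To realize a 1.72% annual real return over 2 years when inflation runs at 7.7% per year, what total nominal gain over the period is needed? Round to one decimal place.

Required annual nominal rate: (1+1.72%)(1+7.7%) − 1 = 9.55244%.
Cumulative over 2 years: (1 + 0.0955244)^2 − 1 ≈ 0.20017.

20.0%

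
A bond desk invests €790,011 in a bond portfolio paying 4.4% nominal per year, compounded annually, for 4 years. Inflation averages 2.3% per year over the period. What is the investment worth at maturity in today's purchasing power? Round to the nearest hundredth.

€856,904.84

Nominal value at maturity: €790,011 × (1 + 4.4%)^4 ≈ €938,501.85.
Price-level factor over 4 years: (1 + 2.3%)^4 ≈ 1.0952229478.
The maturity value deflated by that factor is the answer in today's purchasing power.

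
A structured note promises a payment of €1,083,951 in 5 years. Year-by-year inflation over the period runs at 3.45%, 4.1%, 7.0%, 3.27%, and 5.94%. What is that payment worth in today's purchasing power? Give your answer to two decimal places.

€859,825.86

Price-level factor over 5 years: 1.0345 × 1.041 × 1.070 × 1.0327 × 1.0594 ≈ 1.2606634098.
Purchasing power today: €1,083,951 divided by that factor.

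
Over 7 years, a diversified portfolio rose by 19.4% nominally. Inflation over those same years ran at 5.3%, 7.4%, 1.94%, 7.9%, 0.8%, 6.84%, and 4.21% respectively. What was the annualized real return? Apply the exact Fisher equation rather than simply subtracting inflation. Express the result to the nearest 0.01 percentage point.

Cumulative inflation factor: 1.053 × 1.074 × 1.0194 × 1.079 × 1.008 × 1.0684 × 1.0421 ≈ 1.39606.
Nominal growth factor: 1.19400. Real growth factor = 1.19400 / 1.39606 ≈ 0.85527.
Annualized: 0.85527^(1/7) − 1 ≈ -0.02209.

-2.21%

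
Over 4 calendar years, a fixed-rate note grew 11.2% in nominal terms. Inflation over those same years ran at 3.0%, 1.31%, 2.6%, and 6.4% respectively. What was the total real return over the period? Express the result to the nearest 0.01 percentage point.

-2.38%

Cumulative inflation factor: 1.030 × 1.0131 × 1.026 × 1.064 ≈ 1.13914.
Nominal growth factor: 1.11200. Real growth factor = 1.11200 / 1.13914 ≈ 0.97617.
Total real return ≈ -2.3828%.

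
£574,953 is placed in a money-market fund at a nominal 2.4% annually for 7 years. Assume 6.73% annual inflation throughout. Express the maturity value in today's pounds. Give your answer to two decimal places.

£430,255.54

Nominal value at maturity: £574,953 × (1 + 2.4%)^7 ≈ £678,784.69.
Price-level factor over 7 years: (1 + 6.73%)^7 ≈ 1.5776314887.
Dividing the nominal maturity value by the price-level factor gives the value in today's money.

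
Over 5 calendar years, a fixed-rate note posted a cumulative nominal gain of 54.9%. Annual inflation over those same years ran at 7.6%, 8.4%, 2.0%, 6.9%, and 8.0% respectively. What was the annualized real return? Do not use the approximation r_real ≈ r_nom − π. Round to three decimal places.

2.433%

Cumulative inflation factor: 1.076 × 1.084 × 1.020 × 1.069 × 1.080 ≈ 1.37355.
Nominal growth factor: 1.54900. Real growth factor = 1.54900 / 1.37355 ≈ 1.12774.
Annualized: 1.12774^(1/5) − 1 ≈ 0.02433.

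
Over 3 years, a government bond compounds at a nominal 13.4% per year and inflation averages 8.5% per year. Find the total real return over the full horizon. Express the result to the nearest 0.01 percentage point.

14.17%

The annual real rate is (1+13.4%)/(1+8.5%) − 1 = 4.5161%.
Compounded over 3 years: (1 + 0.045161)^3 − 1 ≈ 0.14169.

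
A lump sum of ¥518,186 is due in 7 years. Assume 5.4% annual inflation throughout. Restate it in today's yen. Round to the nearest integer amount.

¥358,593

Price-level factor over 7 years: (1 + 5.4%)^7 ≈ 1.4450546643.
Purchasing power today: ¥518,186 divided by that factor.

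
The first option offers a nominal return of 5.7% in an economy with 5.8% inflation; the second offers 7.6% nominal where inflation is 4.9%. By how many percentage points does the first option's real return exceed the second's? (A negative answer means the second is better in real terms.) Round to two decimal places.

-2.67

The first option real return: 1.057/1.058 − 1 = -0.095%.
The second real return: 1.076/1.049 − 1 = 2.574%.
Difference: -0.095 − 2.574 = -2.669 pp.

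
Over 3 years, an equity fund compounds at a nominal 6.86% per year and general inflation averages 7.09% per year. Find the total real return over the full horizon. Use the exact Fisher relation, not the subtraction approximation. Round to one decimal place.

The annual real rate is (1+6.86%)/(1+7.09%) − 1 = -0.2148%.
Compounded over 3 years: (1 + -0.002148)^3 − 1 ≈ -0.00643.

-0.6%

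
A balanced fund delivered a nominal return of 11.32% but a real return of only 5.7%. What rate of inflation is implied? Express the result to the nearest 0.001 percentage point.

5.317%

From (1+r_nom) = (1+r_real)(1+π), we get 1+π = (1 + 11.32%)/(1 + 5.7%) = 1.1132/1.057 ≈ 1.05317.
So π ≈ 5.3169%.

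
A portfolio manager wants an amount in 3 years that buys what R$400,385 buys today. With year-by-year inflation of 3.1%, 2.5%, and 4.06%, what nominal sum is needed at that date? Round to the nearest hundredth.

Cumulative price-level factor: 1.031 × 1.025 × 1.0406 = 1.099680065.
Multiplying R$400,385 by the price-level factor gives the future nominal sum.

R$440,295.40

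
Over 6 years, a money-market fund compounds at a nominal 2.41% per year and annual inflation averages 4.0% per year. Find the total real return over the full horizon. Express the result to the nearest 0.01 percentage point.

The annual real rate is (1+2.41%)/(1+4.0%) − 1 = -1.5288%.
Compounded over 6 years: (1 + -0.015288)^6 − 1 ≈ -0.08830.

-8.83%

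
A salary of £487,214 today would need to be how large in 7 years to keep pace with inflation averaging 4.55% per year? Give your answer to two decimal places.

£665,254.80

Cumulative price-level factor: (1+4.55%)^7 ≈ 1.3654262886.
Multiplying £487,214 by the price-level factor gives the future nominal sum.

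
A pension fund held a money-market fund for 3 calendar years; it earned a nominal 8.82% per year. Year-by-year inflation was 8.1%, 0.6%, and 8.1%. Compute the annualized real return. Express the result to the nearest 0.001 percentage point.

Cumulative inflation factor: 1.081 × 1.006 × 1.081 ≈ 1.17557.
Nominal growth factor: 1.28862. Real growth factor = 1.28862 / 1.17557 ≈ 1.09617.
Annualized: 1.09617^(1/3) − 1 ≈ 0.03108.

3.108%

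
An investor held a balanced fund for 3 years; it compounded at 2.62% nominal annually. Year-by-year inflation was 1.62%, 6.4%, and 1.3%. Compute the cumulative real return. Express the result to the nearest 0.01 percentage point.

Cumulative inflation factor: 1.0162 × 1.064 × 1.013 ≈ 1.09529.
Nominal growth factor: 1.08068. Real growth factor = 1.08068 / 1.09529 ≈ 0.98666.
Total real return ≈ -1.3344%.

-1.33%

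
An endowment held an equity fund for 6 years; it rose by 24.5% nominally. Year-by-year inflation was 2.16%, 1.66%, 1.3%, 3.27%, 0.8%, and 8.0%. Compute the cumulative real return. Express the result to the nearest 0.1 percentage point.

5.3%

Cumulative inflation factor: 1.0216 × 1.0166 × 1.013 × 1.0327 × 1.008 × 1.080 ≈ 1.18277.
Nominal growth factor: 1.24500. Real growth factor = 1.24500 / 1.18277 ≈ 1.05262.
Total real return ≈ 5.2617%.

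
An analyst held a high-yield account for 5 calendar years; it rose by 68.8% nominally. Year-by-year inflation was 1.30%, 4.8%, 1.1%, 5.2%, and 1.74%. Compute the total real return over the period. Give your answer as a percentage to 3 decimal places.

46.941%

Cumulative inflation factor: 1.0130 × 1.048 × 1.011 × 1.052 × 1.0174 ≈ 1.14876.
Nominal growth factor: 1.68800. Real growth factor = 1.68800 / 1.14876 ≈ 1.46941.
Total real return ≈ 46.9410%.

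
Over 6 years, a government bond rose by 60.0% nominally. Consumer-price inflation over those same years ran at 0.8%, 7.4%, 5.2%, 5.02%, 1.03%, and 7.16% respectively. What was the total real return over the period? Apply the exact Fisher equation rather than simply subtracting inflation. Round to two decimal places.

23.56%

Cumulative inflation factor: 1.008 × 1.074 × 1.052 × 1.0502 × 1.0103 × 1.0716 ≈ 1.29490.
Nominal growth factor: 1.60000. Real growth factor = 1.60000 / 1.29490 ≈ 1.23562.
Total real return ≈ 23.5618%.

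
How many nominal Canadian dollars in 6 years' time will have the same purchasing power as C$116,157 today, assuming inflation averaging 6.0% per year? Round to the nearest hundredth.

C$164,770.92

Cumulative price-level factor: (1+6.0%)^6 ≈ 1.4185191123.
The nominal amount required is C$116,157 scaled up by that factor.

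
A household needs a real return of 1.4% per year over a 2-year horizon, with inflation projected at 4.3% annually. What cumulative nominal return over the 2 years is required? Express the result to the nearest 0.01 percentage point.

11.85%

Required annual nominal rate: (1+1.4%)(1+4.3%) − 1 = 5.7602%.
Cumulative over 2 years: (1 + 0.057602)^2 − 1 ≈ 0.11852.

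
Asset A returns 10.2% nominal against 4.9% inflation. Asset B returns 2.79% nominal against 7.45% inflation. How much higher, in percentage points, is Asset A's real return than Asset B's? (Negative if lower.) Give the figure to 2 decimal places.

9.39

Asset A real return: 1.102/1.049 − 1 = 5.052%.
Asset B real return: 1.0279/1.0745 − 1 = -4.337%.
Difference: 5.052 − (-4.337) = 9.389 pp.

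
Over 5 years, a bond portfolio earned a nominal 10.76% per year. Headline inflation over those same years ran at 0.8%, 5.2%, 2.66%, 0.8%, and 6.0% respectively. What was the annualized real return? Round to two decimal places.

7.46%

Cumulative inflation factor: 1.008 × 1.052 × 1.0266 × 1.008 × 1.060 ≈ 1.16317.
Nominal growth factor: 1.66692. Real growth factor = 1.66692 / 1.16317 ≈ 1.43308.
Annualized: 1.43308^(1/5) − 1 ≈ 0.07462.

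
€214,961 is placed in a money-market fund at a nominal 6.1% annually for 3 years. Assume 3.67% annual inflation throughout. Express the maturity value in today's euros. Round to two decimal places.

€230,433.98

Nominal value at maturity: €214,961 × (1 + 6.1%)^3 ≈ €256,747.26.
Price-level factor over 3 years: (1 + 3.67%)^3 ≈ 1.1141901009.
Dividing the nominal maturity value by the price-level factor gives the value in today's money.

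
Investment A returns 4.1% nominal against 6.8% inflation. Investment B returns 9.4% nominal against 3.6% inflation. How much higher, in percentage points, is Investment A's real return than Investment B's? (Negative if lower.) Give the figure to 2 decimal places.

-8.13

Investment A real return: 1.041/1.068 − 1 = -2.528%.
Investment B real return: 1.094/1.036 − 1 = 5.598%.
Difference: -2.528 − 5.598 = -8.126 pp.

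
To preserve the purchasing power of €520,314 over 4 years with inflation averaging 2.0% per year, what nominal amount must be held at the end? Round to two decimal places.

€563,204.61

Cumulative price-level factor: (1+2.0%)^4 = 1.08243216.
Multiplying €520,314 by the price-level factor gives the future nominal sum.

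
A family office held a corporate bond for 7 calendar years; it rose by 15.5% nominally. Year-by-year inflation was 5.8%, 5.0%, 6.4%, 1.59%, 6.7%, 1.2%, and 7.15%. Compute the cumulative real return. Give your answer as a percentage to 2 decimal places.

-16.87%

Cumulative inflation factor: 1.058 × 1.050 × 1.064 × 1.0159 × 1.067 × 1.012 × 1.0715 ≈ 1.38933.
Nominal growth factor: 1.15500. Real growth factor = 1.15500 / 1.38933 ≈ 0.83134.
Total real return ≈ -16.8663%.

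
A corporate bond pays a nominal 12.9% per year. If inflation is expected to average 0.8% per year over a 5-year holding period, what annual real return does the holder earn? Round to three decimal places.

12.004%

With constant rates the annual real return is the same each year: (1+12.9%)/(1+0.8%) − 1 = 0.12004.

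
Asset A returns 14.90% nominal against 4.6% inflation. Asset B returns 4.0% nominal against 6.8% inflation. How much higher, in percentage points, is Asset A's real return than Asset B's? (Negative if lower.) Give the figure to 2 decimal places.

Asset A real return: 1.1490/1.046 − 1 = 9.847%.
Asset B real return: 1.040/1.068 − 1 = -2.622%.
Difference: 9.847 − (-2.622) = 12.469 pp.

12.47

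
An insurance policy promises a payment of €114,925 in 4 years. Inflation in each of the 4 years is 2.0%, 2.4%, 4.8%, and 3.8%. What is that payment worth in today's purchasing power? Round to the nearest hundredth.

Price-level factor over 4 years: 1.020 × 1.024 × 1.048 × 1.038 ≈ 1.1362104115.
Purchasing power today: €114,925 divided by that factor.

€101,147.64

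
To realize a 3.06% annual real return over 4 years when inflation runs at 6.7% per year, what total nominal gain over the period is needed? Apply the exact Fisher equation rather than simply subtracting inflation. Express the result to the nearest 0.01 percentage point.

46.22%

Required annual nominal rate: (1+3.06%)(1+6.7%) − 1 = 9.96502%.
Cumulative over 4 years: (1 + 0.0996502)^4 − 1 ≈ 0.46224.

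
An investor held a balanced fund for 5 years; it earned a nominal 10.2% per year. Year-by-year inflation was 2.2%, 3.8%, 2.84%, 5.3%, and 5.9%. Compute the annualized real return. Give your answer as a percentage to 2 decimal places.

Cumulative inflation factor: 1.022 × 1.038 × 1.0284 × 1.053 × 1.059 ≈ 1.21656.
Nominal growth factor: 1.62520. Real growth factor = 1.62520 / 1.21656 ≈ 1.33590.
Annualized: 1.33590^(1/5) − 1 ≈ 0.05963.

5.96%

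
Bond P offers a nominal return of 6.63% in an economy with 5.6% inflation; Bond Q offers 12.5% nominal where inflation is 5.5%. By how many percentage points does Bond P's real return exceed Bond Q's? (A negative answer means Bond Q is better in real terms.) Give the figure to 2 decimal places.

Bond P real return: 1.0663/1.056 − 1 = 0.975%.
Bond Q real return: 1.125/1.055 − 1 = 6.635%.
Difference: 0.975 − 6.635 = -5.660 pp.

-5.66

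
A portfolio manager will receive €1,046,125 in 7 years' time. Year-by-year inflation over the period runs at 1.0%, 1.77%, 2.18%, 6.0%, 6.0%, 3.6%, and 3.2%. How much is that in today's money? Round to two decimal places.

Price-level factor over 7 years: 1.010 × 1.0177 × 1.0218 × 1.060 × 1.060 × 1.036 × 1.032 ≈ 1.2617061788.
Purchasing power today: €1,046,125 divided by that factor.

€829,135.20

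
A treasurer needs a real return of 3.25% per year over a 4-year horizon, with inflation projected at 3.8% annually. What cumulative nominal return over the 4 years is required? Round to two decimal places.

Required annual nominal rate: (1+3.25%)(1+3.8%) − 1 = 7.1735%.
Cumulative over 4 years: (1 + 0.071735)^4 − 1 ≈ 0.31932.

31.93%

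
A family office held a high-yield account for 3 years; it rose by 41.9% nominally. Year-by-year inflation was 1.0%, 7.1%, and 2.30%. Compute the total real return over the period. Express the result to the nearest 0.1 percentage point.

Cumulative inflation factor: 1.010 × 1.071 × 1.0230 ≈ 1.10659.
Nominal growth factor: 1.41900. Real growth factor = 1.41900 / 1.10659 ≈ 1.28232.
Total real return ≈ 28.2319%.

28.2%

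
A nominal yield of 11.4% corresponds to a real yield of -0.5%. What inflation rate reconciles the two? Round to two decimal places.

11.96%

From (1+r_nom) = (1+r_real)(1+π), we get 1+π = (1 + 11.4%)/(1 − 0.5%) = 1.114/0.995 ≈ 1.11960.
So π ≈ 11.9598%.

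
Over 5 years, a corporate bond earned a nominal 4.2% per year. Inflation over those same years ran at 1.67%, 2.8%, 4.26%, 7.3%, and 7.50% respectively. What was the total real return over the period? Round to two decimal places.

Cumulative inflation factor: 1.0167 × 1.028 × 1.0426 × 1.073 × 1.0750 ≈ 1.25693.
Nominal growth factor: 1.22840. Real growth factor = 1.22840 / 1.25693 ≈ 0.97730.
Total real return ≈ -2.2703%.

-2.27%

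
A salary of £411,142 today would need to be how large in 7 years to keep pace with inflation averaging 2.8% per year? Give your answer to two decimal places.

£498,819.76

Cumulative price-level factor: (1+2.8%)^7 ≈ 1.2132541978.
The nominal amount required is £411,142 scaled up by that factor.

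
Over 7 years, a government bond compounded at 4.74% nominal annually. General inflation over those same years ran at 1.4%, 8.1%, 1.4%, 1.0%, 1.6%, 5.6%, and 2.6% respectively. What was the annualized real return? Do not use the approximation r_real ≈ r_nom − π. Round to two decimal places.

Cumulative inflation factor: 1.014 × 1.081 × 1.014 × 1.010 × 1.016 × 1.056 × 1.026 ≈ 1.23574.
Nominal growth factor: 1.38289. Real growth factor = 1.38289 / 1.23574 ≈ 1.11908.
Annualized: 1.11908^(1/7) − 1 ≈ 0.01620.

1.62%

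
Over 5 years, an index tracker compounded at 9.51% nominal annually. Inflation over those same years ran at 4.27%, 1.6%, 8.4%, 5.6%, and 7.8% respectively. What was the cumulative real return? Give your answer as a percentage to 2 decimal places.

Cumulative inflation factor: 1.0427 × 1.016 × 1.084 × 1.056 × 1.078 ≈ 1.30727.
Nominal growth factor: 1.57496. Real growth factor = 1.57496 / 1.30727 ≈ 1.20477.
Total real return ≈ 20.4769%.

20.48%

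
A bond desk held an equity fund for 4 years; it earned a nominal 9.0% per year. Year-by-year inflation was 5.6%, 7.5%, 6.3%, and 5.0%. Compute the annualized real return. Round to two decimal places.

Cumulative inflation factor: 1.056 × 1.075 × 1.063 × 1.050 ≈ 1.26705.
Nominal growth factor: 1.41158. Real growth factor = 1.41158 / 1.26705 ≈ 1.11407.
Annualized: 1.11407^(1/4) − 1 ≈ 0.02737.

2.74%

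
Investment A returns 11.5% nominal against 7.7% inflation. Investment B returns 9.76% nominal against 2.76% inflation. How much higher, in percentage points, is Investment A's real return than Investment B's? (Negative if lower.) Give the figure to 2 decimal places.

Investment A real return: 1.115/1.077 − 1 = 3.528%.
Investment B real return: 1.0976/1.0276 − 1 = 6.812%.
Difference: 3.528 − 6.812 = -3.284 pp.

-3.28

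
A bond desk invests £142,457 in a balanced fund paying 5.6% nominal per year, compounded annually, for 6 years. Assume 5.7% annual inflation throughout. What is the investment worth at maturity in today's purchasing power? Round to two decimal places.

£141,650.26

Nominal value at maturity: £142,457 × (1 + 5.6%)^6 ≈ £197,545.57.
Price-level factor over 6 years: (1 + 5.7%)^6 ≈ 1.3946008445.
The maturity value deflated by that factor is the answer in today's purchasing power.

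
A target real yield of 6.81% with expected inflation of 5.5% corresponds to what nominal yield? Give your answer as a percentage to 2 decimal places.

12.68%

By the Fisher equation, 1 + r_nom = (1 + 6.81%)(1 + 5.5%) = 1.0681 × 1.055 = 1.1268455.
So r_nom = 12.68455%.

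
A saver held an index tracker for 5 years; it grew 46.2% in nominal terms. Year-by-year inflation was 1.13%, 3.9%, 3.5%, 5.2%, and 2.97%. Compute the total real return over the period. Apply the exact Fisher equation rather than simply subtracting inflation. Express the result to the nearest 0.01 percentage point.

24.10%

Cumulative inflation factor: 1.0113 × 1.039 × 1.035 × 1.052 × 1.0297 ≈ 1.17805.
Nominal growth factor: 1.46200. Real growth factor = 1.46200 / 1.17805 ≈ 1.24104.
Total real return ≈ 24.1038%.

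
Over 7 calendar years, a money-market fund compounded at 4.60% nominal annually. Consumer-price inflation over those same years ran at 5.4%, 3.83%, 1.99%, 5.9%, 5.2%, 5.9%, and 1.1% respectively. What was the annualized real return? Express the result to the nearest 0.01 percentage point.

0.41%

Cumulative inflation factor: 1.054 × 1.0383 × 1.0199 × 1.059 × 1.052 × 1.059 × 1.011 ≈ 1.33131.
Nominal growth factor: 1.37000. Real growth factor = 1.37000 / 1.33131 ≈ 1.02906.
Annualized: 1.02906^(1/7) − 1 ≈ 0.00410.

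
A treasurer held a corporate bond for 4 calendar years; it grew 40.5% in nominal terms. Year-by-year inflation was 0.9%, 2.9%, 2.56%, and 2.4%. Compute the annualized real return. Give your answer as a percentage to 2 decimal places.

6.54%

Cumulative inflation factor: 1.009 × 1.029 × 1.0256 × 1.024 ≈ 1.09040.
Nominal growth factor: 1.40500. Real growth factor = 1.40500 / 1.09040 ≈ 1.28852.
Annualized: 1.28852^(1/4) − 1 ≈ 0.06543.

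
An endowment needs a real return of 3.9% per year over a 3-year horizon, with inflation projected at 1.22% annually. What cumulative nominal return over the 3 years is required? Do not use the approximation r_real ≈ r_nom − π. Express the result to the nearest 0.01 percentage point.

16.32%

Required annual nominal rate: (1+3.9%)(1+1.22%) − 1 = 5.16758%.
Cumulative over 3 years: (1 + 0.0516758)^3 − 1 ≈ 0.16318.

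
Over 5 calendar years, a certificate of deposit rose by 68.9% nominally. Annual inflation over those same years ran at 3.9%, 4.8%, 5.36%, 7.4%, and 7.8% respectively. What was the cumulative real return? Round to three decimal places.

Cumulative inflation factor: 1.039 × 1.048 × 1.0536 × 1.074 × 1.078 ≈ 1.32824.
Nominal growth factor: 1.68900. Real growth factor = 1.68900 / 1.32824 ≈ 1.27161.
Total real return ≈ 27.1610%.

27.161%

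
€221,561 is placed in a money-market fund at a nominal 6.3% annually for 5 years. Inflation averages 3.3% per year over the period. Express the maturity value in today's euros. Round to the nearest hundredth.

Nominal value at maturity: €221,561 × (1 + 6.3%)^5 ≈ €300,718.15.
Price-level factor over 5 years: (1 + 3.3%)^5 ≈ 1.1762553387.
The maturity value deflated by that factor is the answer in today's purchasing power.

€255,657.20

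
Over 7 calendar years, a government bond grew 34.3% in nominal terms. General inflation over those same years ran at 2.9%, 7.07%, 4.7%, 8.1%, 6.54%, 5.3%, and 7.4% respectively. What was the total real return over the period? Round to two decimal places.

-10.61%

Cumulative inflation factor: 1.029 × 1.0707 × 1.047 × 1.081 × 1.0654 × 1.053 × 1.074 ≈ 1.50245.
Nominal growth factor: 1.34300. Real growth factor = 1.34300 / 1.50245 ≈ 0.89387.
Total real return ≈ -10.6128%.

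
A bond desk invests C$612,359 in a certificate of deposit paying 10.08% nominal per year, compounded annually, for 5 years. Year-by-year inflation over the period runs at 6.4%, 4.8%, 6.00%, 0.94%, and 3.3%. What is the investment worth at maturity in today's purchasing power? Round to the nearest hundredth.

C$803,111.44

Nominal value at maturity: C$612,359 × (1 + 10.08%)^5 ≈ C$989,801.73.
Price-level factor over 5 years: 1.064 × 1.048 × 1.0600 × 1.0094 × 1.033 ≈ 1.2324587650.
Dividing the nominal maturity value by the price-level factor gives the value in today's money.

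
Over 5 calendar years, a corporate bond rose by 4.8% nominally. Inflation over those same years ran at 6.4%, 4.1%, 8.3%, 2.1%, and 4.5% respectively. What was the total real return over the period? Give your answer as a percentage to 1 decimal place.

Cumulative inflation factor: 1.064 × 1.041 × 1.083 × 1.021 × 1.045 ≈ 1.27986.
Nominal growth factor: 1.04800. Real growth factor = 1.04800 / 1.27986 ≈ 0.81884.
Total real return ≈ -18.1161%.

-18.1%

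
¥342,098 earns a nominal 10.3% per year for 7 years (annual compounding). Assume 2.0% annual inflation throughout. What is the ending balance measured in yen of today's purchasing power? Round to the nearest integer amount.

Nominal value at maturity: ¥342,098 × (1 + 10.3%)^7 ≈ ¥679,484.
Price-level factor over 7 years: (1 + 2.0%)^7 ≈ 1.1486856676.
Dividing the nominal maturity value by the price-level factor gives the value in today's money.

¥591,532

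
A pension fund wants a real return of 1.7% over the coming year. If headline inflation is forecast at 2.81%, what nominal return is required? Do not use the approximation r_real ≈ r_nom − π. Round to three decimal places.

4.558%

By the Fisher equation, 1 + r_nom = (1 + 1.7%)(1 + 2.81%) = 1.017 × 1.0281 = 1.0455777.
So r_nom = 4.55777%.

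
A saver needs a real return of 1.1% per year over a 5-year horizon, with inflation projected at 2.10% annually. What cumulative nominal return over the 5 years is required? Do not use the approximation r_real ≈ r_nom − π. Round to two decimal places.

17.19%

Required annual nominal rate: (1+1.1%)(1+2.10%) − 1 = 3.2231%.
Cumulative over 5 years: (1 + 0.032231)^5 − 1 ≈ 0.17188.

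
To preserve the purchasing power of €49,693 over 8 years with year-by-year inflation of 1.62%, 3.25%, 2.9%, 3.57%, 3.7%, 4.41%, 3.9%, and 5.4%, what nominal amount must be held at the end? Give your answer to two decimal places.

Cumulative price-level factor: 1.0162 × 1.0325 × 1.029 × 1.0357 × 1.037 × 1.0441 × 1.039 × 1.054 ≈ 1.3258537231.
The nominal amount required is €49,693 scaled up by that factor.

€65,885.65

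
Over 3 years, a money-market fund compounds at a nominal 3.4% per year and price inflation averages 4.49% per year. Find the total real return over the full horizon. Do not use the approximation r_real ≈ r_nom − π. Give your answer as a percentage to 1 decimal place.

The annual real rate is (1+3.4%)/(1+4.49%) − 1 = -1.0432%.
Compounded over 3 years: (1 + -0.010432)^3 − 1 ≈ -0.03097.

-3.1%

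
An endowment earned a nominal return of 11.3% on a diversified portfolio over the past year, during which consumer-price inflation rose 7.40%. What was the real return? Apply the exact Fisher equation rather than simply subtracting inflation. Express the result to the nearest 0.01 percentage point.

3.63%

Real return via the Fisher equation: (1 + 11.3%)/(1 + 7.40%) − 1 = 1.113/1.0740 − 1 ≈ 0.03631.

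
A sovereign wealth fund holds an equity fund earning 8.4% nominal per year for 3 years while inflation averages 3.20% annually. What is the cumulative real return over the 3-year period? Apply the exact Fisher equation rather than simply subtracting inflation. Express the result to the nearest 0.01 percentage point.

The annual real rate is (1+8.4%)/(1+3.20%) − 1 = 5.0388%.
Compounded over 3 years: (1 + 0.050388)^3 − 1 ≈ 0.15891.

15.89%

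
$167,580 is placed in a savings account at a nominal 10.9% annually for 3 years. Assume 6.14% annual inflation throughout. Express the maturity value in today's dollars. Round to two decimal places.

$191,152.32

Nominal value at maturity: $167,580 × (1 + 10.9%)^3 ≈ $228,568.73.
Price-level factor over 3 years: (1 + 6.14%)^3 ≈ 1.1957413555.
The maturity value deflated by that factor is the answer in today's purchasing power.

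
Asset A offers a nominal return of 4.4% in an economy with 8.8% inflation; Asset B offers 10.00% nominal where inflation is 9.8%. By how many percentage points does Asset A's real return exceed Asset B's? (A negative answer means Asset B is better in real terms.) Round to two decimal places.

Asset A real return: 1.044/1.088 − 1 = -4.044%.
Asset B real return: 1.1000/1.098 − 1 = 0.182%.
Difference: -4.044 − 0.182 = -4.226 pp.

-4.23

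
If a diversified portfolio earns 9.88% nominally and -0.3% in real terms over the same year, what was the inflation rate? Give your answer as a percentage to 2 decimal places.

From (1+r_nom) = (1+r_real)(1+π), we get 1+π = (1 + 9.88%)/(1 − 0.3%) = 1.0988/0.997 ≈ 1.10211.
So π ≈ 10.2106%.

10.21%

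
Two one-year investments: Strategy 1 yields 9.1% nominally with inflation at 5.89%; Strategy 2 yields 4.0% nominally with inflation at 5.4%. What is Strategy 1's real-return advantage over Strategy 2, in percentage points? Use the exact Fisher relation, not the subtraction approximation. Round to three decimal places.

4.360

Strategy 1 real return: 1.091/1.0589 − 1 = 3.0314%.
Strategy 2 real return: 1.040/1.054 − 1 = -1.3283%.
Difference: 3.0314 − (-1.3283) = 4.3597 pp.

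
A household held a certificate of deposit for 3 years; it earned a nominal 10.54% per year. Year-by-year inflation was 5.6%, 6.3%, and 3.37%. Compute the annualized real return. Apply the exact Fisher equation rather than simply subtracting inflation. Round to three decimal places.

5.193%

Cumulative inflation factor: 1.056 × 1.063 × 1.0337 ≈ 1.16036.
Nominal growth factor: 1.35070. Real growth factor = 1.35070 / 1.16036 ≈ 1.16404.
Annualized: 1.16404^(1/3) − 1 ≈ 0.05193.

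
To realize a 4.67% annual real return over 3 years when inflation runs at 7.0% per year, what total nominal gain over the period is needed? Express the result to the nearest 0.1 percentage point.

Required annual nominal rate: (1+4.67%)(1+7.0%) − 1 = 11.9969%.
Cumulative over 3 years: (1 + 0.119969)^3 − 1 ≈ 0.40481.

40.5%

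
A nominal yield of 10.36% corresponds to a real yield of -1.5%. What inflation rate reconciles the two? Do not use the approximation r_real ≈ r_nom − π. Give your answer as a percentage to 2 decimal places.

12.04%

From (1+r_nom) = (1+r_real)(1+π), we get 1+π = (1 + 10.36%)/(1 − 1.5%) = 1.1036/0.985 ≈ 1.12041.
So π ≈ 12.0406%.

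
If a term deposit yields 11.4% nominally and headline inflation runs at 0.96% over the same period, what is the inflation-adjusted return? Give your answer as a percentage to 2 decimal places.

Real return via the Fisher equation: (1 + 11.4%)/(1 + 0.96%) − 1 = 1.114/1.0096 − 1 ≈ 0.10341.

10.34%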